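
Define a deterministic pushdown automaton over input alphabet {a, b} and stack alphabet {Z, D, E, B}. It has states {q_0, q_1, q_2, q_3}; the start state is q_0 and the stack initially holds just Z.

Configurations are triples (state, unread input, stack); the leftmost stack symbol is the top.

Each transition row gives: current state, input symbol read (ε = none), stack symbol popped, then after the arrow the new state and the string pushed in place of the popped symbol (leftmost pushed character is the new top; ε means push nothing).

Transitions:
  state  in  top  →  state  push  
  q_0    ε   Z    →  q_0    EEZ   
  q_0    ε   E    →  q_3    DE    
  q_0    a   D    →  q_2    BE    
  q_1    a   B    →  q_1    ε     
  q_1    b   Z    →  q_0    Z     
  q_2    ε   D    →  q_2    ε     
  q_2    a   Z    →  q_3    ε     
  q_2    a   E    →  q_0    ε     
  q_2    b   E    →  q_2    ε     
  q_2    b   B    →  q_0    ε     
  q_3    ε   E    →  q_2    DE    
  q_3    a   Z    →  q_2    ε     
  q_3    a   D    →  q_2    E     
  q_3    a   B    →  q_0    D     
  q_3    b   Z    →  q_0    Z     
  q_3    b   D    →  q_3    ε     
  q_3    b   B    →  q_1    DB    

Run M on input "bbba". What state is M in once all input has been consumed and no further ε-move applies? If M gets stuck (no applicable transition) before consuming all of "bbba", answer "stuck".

q_3

(q_0, bbba, Z)
  ε-move, top Z: go to q_0, push EEZ → (q_0, bbba, EEZ)
  ε-move, top E: go to q_3, push DE → (q_3, bbba, DEEZ)
  read b, top D: go to q_3, push ε → (q_3, bba, EEZ)
  ε-move, top E: go to q_2, push DE → (q_2, bba, DEEZ)
  ε-move, top D: go to q_2, push ε → (q_2, bba, EEZ)
  read b, top E: go to q_2, push ε → (q_2, ba, EZ)
  read b, top E: go to q_2, push ε → (q_2, a, Z)
  read a, top Z: go to q_3, push ε → (q_3, ε, ε)
All input consumed; M is in state q_3.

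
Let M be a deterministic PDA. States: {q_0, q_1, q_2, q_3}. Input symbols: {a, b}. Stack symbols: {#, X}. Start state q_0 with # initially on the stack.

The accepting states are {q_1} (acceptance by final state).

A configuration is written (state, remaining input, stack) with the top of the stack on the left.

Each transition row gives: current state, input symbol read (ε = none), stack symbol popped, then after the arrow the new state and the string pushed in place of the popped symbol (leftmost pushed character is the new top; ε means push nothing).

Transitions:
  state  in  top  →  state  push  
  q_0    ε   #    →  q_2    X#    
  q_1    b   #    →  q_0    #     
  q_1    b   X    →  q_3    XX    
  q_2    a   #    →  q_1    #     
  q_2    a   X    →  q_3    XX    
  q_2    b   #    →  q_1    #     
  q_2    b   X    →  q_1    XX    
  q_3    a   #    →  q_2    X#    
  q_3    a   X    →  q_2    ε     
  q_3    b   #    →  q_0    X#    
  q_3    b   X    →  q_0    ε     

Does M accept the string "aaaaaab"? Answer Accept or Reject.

Accept

(q_0, aaaaaab, #)
  ε-move, top #: go to q_2, push X# → (q_2, aaaaaab, X#)
  read a, top X: go to q_3, push XX → (q_3, aaaaab, XX#)
  read a, top X: go to q_2, push ε → (q_2, aaaab, X#)
  read a, top X: go to q_3, push XX → (q_3, aaab, XX#)
  read a, top X: go to q_2, push ε → (q_2, aab, X#)
  read a, top X: go to q_3, push XX → (q_3, ab, XX#)
  read a, top X: go to q_2, push ε → (q_2, b, X#)
  read b, top X: go to q_1, push XX → (q_1, ε, XX#)
All input consumed; state q_1 ∈ F.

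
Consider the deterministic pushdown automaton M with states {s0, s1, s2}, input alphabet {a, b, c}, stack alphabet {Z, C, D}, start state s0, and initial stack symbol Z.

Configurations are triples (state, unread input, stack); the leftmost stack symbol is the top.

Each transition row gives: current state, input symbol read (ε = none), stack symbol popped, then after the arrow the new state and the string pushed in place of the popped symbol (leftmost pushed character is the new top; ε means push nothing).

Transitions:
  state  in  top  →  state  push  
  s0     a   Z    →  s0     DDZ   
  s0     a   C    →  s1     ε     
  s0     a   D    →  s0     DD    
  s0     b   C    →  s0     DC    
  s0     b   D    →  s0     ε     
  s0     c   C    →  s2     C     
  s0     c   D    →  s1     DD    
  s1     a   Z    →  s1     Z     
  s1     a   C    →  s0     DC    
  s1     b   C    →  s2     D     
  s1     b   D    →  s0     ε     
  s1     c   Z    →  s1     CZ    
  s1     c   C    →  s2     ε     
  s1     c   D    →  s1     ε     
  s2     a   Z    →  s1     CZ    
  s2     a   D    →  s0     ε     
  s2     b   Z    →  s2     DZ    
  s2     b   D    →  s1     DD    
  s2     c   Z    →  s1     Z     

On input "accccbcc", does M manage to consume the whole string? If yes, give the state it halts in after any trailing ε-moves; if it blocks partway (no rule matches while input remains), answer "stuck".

(s0, accccbcc, Z)
  read a, top Z: go to s0, push DDZ → (s0, ccccbcc, DDZ)
  read c, top D: go to s1, push DD → (s1, cccbcc, DDDZ)
  read c, top D: go to s1, push ε → (s1, ccbcc, DDZ)
  read c, top D: go to s1, push ε → (s1, cbcc, DZ)
  read c, top D: go to s1, push ε → (s1, bcc, Z)
No transition for (s1, b, top Z); M blocks with input bcc remaining.

stuck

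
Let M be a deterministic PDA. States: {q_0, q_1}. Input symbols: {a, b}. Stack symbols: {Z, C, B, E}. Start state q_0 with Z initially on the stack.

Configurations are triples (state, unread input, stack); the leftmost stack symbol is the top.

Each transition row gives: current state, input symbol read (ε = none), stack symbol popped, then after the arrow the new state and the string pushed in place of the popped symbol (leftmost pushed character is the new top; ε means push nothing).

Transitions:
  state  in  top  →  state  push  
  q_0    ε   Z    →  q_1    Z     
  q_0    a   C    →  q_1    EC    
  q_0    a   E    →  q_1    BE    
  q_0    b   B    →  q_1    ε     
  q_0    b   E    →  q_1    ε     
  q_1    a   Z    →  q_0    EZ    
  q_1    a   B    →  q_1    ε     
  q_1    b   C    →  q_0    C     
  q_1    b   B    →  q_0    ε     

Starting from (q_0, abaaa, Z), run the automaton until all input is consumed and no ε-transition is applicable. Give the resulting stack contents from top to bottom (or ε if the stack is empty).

EZ

(q_0, abaaa, Z)
  ε-move, top Z: go to q_1, push Z → (q_1, abaaa, Z)
  read a, top Z: go to q_0, push EZ → (q_0, baaa, EZ)
  read b, top E: go to q_1, push ε → (q_1, aaa, Z)
  read a, top Z: go to q_0, push EZ → (q_0, aa, EZ)
  read a, top E: go to q_1, push BE → (q_1, a, BEZ)
  read a, top B: go to q_1, push ε → (q_1, ε, EZ)
All input consumed in state q_1 with stack EZ.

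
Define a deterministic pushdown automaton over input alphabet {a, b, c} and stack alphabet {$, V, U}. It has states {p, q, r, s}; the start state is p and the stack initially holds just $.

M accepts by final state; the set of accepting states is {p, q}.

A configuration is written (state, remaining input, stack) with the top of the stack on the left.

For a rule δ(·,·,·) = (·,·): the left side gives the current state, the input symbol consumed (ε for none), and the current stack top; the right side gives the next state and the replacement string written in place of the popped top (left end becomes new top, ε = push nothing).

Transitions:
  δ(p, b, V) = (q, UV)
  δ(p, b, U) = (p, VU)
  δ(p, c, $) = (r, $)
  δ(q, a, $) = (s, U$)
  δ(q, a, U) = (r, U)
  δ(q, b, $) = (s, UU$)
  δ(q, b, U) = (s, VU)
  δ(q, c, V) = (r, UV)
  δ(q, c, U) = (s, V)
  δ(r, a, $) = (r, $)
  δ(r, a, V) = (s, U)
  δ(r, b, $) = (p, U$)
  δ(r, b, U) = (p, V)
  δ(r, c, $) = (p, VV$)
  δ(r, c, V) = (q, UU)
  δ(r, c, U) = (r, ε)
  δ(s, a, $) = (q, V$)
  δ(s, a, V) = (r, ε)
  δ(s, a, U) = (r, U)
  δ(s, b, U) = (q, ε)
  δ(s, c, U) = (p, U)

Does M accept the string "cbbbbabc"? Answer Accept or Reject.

(p, cbbbbabc, $) ⊢ (r, bbbbabc, $) ⊢ (p, bbbabc, U$) ⊢ (p, bbabc, VU$) ⊢ (q, babc, UVU$) ⊢ (s, abc, VUVU$) ⊢ (r, bc, UVU$) ⊢ (p, c, VVU$)
No transition applies at (p, c, VVU$); input not fully consumed.

Reject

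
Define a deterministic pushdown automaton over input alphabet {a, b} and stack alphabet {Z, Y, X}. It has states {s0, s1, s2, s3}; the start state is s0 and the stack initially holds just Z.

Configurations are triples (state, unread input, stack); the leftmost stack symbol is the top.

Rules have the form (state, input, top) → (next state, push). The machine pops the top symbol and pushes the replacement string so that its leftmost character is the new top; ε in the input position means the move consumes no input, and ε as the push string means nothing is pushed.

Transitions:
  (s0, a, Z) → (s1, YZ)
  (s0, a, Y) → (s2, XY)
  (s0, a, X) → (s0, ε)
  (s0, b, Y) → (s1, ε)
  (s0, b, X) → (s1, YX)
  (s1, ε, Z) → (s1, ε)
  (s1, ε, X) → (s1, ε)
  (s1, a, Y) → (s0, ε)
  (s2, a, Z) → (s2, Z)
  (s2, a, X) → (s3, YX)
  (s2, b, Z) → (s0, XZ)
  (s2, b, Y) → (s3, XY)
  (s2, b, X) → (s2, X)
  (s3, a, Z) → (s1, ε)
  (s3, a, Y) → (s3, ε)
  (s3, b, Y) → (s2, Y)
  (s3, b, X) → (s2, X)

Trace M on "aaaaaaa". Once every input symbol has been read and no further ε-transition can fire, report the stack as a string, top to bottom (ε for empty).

YZ

(s0, aaaaaaa, Z)
  read a, top Z: go to s1, push YZ → (s1, aaaaaa, YZ)
  read a, top Y: go to s0, push ε → (s0, aaaaa, Z)
  read a, top Z: go to s1, push YZ → (s1, aaaa, YZ)
  read a, top Y: go to s0, push ε → (s0, aaa, Z)
  read a, top Z: go to s1, push YZ → (s1, aa, YZ)
  read a, top Y: go to s0, push ε → (s0, a, Z)
  read a, top Z: go to s1, push YZ → (s1, ε, YZ)
All input consumed in state s1 with stack YZ.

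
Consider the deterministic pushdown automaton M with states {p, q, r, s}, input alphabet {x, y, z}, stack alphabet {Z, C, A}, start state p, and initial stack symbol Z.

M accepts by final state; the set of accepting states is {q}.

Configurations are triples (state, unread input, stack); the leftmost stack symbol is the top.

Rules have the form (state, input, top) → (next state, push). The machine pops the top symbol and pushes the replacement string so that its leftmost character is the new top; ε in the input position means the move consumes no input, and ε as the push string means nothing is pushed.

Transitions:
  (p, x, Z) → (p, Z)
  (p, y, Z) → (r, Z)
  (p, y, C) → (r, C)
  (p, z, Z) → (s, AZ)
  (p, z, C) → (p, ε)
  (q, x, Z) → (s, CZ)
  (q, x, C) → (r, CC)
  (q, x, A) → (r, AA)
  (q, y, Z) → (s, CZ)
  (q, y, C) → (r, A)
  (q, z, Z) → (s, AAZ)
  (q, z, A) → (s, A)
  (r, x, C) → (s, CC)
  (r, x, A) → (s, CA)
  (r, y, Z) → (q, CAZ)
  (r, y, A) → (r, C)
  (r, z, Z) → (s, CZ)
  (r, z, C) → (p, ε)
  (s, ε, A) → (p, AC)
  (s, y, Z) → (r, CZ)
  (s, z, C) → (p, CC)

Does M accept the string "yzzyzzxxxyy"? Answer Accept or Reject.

(p, yzzyzzxxxyy, Z)
  read y, top Z: go to r, push Z → (r, zzyzzxxxyy, Z)
  read z, top Z: go to s, push CZ → (s, zyzzxxxyy, CZ)
  read z, top C: go to p, push CC → (p, yzzxxxyy, CCZ)
  read y, top C: go to r, push C → (r, zzxxxyy, CCZ)
  read z, top C: go to p, push ε → (p, zxxxyy, CZ)
  read z, top C: go to p, push ε → (p, xxxyy, Z)
  read x, top Z: go to p, push Z → (p, xxyy, Z)
  read x, top Z: go to p, push Z → (p, xyy, Z)
  read x, top Z: go to p, push Z → (p, yy, Z)
  read y, top Z: go to r, push Z → (r, y, Z)
  read y, top Z: go to q, push CAZ → (q, ε, CAZ)
All input consumed; state q ∈ F.

Accept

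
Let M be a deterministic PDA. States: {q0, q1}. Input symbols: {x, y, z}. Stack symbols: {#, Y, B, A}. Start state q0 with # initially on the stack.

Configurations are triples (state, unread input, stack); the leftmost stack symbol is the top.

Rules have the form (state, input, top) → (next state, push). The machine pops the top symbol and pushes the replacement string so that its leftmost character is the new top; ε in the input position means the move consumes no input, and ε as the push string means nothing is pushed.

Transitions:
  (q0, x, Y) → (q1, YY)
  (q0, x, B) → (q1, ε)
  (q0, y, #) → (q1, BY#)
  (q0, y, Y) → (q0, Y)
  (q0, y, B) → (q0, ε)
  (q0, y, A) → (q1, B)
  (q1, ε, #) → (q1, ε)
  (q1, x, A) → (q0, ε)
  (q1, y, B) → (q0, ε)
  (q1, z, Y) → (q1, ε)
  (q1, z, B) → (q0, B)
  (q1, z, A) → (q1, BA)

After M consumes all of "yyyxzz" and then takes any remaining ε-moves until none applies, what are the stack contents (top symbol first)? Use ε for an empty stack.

ε

(q0, yyyxzz, #) ⊢ (q1, yyxzz, BY#) ⊢ (q0, yxzz, Y#) ⊢ (q0, xzz, Y#) ⊢ (q1, zz, YY#) ⊢ (q1, z, Y#) ⊢ (q1, ε, #) ⊢ (q1, ε, ε)
All input consumed in state q1 with stack ε.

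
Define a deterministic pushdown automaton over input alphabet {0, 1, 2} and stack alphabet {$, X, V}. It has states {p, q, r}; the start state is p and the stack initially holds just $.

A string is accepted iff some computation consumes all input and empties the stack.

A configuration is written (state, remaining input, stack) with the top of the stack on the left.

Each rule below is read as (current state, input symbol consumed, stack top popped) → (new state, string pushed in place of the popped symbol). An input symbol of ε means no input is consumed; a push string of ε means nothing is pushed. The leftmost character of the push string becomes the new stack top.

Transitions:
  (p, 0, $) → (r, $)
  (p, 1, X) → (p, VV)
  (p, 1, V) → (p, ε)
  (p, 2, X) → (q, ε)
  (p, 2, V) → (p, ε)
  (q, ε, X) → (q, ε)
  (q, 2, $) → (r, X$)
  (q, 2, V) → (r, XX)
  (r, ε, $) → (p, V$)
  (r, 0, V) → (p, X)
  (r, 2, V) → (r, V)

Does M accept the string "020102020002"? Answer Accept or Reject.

(p, 020102020002, $) ⊢ (r, 20102020002, $) ⊢ (p, 20102020002, V$) ⊢ (p, 0102020002, $) ⊢ (r, 102020002, $) ⊢ (p, 102020002, V$) ⊢ (p, 02020002, $) ⊢ (r, 2020002, $) ⊢ (p, 2020002, V$) ⊢ (p, 020002, $) ⊢ (r, 20002, $) ⊢ (p, 20002, V$) ⊢ (p, 0002, $) ⊢ (r, 002, $) ⊢ (p, 002, V$)
No transition applies at (p, 002, V$); input not fully consumed.

Reject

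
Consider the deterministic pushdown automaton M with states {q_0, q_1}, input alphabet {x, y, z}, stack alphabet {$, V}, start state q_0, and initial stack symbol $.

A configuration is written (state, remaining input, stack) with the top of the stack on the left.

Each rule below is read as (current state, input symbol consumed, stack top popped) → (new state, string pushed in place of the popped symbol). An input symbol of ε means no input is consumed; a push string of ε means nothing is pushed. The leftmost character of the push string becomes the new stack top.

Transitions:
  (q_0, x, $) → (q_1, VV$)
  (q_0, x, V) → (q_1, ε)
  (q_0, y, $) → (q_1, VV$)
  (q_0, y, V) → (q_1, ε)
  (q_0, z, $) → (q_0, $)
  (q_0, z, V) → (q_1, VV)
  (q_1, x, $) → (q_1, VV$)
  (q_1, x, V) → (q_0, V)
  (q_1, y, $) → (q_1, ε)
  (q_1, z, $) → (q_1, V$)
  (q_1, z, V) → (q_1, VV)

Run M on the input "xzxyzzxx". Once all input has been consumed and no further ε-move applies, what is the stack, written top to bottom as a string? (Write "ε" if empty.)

(q_0, xzxyzzxx, $) ⊢ (q_1, zxyzzxx, VV$) ⊢ (q_1, xyzzxx, VVV$) ⊢ (q_0, yzzxx, VVV$) ⊢ (q_1, zzxx, VV$) ⊢ (q_1, zxx, VVV$) ⊢ (q_1, xx, VVVV$) ⊢ (q_0, x, VVVV$) ⊢ (q_1, ε, VVV$)
All input consumed in state q_1 with stack VVV$.

VVV$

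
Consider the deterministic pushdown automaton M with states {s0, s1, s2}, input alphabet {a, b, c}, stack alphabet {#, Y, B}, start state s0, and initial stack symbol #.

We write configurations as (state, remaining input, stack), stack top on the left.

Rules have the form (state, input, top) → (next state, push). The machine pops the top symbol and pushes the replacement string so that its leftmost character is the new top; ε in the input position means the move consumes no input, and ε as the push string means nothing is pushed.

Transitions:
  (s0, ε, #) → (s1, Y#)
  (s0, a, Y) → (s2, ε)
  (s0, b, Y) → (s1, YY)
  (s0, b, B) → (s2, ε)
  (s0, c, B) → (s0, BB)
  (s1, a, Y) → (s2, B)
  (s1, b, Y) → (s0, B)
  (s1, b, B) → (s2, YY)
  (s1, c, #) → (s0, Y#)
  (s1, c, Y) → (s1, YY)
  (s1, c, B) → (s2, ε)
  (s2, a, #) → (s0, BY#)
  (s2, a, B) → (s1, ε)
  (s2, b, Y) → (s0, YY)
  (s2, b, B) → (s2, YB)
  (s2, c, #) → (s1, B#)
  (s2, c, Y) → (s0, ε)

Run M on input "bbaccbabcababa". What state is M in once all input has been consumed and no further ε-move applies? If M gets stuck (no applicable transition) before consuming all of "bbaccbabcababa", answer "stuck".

s2

(s0, bbaccbabcababa, #) ⊢ (s1, bbaccbabcababa, Y#) ⊢ (s0, baccbabcababa, B#) ⊢ (s2, accbabcababa, #) ⊢ (s0, ccbabcababa, BY#) ⊢ (s0, cbabcababa, BBY#) ⊢ (s0, babcababa, BBBY#) ⊢ (s2, abcababa, BBY#) ⊢ (s1, bcababa, BY#) ⊢ (s2, cababa, YYY#) ⊢ (s0, ababa, YY#) ⊢ (s2, baba, Y#) ⊢ (s0, aba, YY#) ⊢ (s2, ba, Y#) ⊢ (s0, a, YY#) ⊢ (s2, ε, Y#)
All input consumed; M is in state s2.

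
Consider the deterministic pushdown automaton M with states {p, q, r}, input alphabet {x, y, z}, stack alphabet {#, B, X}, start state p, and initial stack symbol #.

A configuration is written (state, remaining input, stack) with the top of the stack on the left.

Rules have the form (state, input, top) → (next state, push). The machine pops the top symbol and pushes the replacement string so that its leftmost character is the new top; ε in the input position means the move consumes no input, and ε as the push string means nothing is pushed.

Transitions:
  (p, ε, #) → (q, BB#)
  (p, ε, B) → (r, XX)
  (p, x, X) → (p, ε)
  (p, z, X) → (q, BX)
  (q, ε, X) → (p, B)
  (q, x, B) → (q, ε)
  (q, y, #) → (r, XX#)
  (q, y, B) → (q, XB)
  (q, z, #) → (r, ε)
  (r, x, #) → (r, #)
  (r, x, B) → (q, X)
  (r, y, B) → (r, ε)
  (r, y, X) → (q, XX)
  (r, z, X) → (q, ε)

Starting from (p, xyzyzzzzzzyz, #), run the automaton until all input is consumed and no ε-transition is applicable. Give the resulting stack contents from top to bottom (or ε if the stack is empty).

(p, xyzyzzzzzzyz, #) ⊢ (q, xyzyzzzzzzyz, BB#) ⊢ (q, yzyzzzzzzyz, B#) ⊢ (q, zyzzzzzzyz, XB#) ⊢ (p, zyzzzzzzyz, BB#) ⊢ (r, zyzzzzzzyz, XXB#) ⊢ (q, yzzzzzzyz, XB#) ⊢ (p, yzzzzzzyz, BB#) ⊢ (r, yzzzzzzyz, XXB#) ⊢ (q, zzzzzzyz, XXXB#) ⊢ (p, zzzzzzyz, BXXB#) ⊢ (r, zzzzzzyz, XXXXB#) ⊢ (q, zzzzzyz, XXXB#) ⊢ (p, zzzzzyz, BXXB#) ⊢ (r, zzzzzyz, XXXXB#) ⊢ (q, zzzzyz, XXXB#) ⊢ (p, zzzzyz, BXXB#) ⊢ (r, zzzzyz, XXXXB#) ⊢ (q, zzzyz, XXXB#) ⊢ (p, zzzyz, BXXB#) ⊢ (r, zzzyz, XXXXB#) ⊢ (q, zzyz, XXXB#) ⊢ (p, zzyz, BXXB#) ⊢ (r, zzyz, XXXXB#) ⊢ (q, zyz, XXXB#) ⊢ (p, zyz, BXXB#) ⊢ (r, zyz, XXXXB#) ⊢ (q, yz, XXXB#) ⊢ (p, yz, BXXB#) ⊢ (r, yz, XXXXB#) ⊢ (q, z, XXXXXB#) ⊢ (p, z, BXXXXB#) ⊢ (r, z, XXXXXXB#) ⊢ (q, ε, XXXXXB#) ⊢ (p, ε, BXXXXB#) ⊢ (r, ε, XXXXXXB#)
All input consumed in state r with stack XXXXXXB#.

XXXXXXB#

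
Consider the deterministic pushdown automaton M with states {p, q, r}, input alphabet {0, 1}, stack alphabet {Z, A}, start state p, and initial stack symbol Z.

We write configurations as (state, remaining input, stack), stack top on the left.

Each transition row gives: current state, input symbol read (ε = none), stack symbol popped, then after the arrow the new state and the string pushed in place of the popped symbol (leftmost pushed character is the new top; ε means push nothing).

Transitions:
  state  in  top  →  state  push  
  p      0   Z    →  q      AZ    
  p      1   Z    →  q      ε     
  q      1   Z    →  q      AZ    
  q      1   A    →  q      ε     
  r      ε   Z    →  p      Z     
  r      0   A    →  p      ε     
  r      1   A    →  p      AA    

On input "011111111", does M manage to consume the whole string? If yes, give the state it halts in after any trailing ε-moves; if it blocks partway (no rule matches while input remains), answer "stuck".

(p, 011111111, Z) ⊢ (q, 11111111, AZ) ⊢ (q, 1111111, Z) ⊢ (q, 111111, AZ) ⊢ (q, 11111, Z) ⊢ (q, 1111, AZ) ⊢ (q, 111, Z) ⊢ (q, 11, AZ) ⊢ (q, 1, Z) ⊢ (q, ε, AZ)
All input consumed; M is in state q.

q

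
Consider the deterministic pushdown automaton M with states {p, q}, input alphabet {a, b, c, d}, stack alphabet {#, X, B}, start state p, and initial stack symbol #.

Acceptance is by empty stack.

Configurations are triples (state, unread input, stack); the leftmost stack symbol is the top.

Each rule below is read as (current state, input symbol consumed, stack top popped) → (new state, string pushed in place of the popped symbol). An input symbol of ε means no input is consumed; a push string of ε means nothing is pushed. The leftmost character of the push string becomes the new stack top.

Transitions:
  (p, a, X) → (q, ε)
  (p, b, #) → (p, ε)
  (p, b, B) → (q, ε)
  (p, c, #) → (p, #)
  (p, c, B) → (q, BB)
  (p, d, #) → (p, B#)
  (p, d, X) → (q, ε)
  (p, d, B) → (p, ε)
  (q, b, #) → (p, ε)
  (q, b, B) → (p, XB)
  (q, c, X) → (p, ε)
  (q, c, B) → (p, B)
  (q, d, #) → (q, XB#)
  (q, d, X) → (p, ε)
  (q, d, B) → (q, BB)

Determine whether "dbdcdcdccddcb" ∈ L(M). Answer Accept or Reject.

(p, dbdcdcdccddcb, #) ⊢ (p, bdcdcdccddcb, B#) ⊢ (q, dcdcdccddcb, #) ⊢ (q, cdcdccddcb, XB#) ⊢ (p, dcdccddcb, B#) ⊢ (p, cdccddcb, #) ⊢ (p, dccddcb, #) ⊢ (p, ccddcb, B#) ⊢ (q, cddcb, BB#) ⊢ (p, ddcb, BB#) ⊢ (p, dcb, B#) ⊢ (p, cb, #) ⊢ (p, b, #) ⊢ (p, ε, ε)
All input consumed and the stack is empty.

Accept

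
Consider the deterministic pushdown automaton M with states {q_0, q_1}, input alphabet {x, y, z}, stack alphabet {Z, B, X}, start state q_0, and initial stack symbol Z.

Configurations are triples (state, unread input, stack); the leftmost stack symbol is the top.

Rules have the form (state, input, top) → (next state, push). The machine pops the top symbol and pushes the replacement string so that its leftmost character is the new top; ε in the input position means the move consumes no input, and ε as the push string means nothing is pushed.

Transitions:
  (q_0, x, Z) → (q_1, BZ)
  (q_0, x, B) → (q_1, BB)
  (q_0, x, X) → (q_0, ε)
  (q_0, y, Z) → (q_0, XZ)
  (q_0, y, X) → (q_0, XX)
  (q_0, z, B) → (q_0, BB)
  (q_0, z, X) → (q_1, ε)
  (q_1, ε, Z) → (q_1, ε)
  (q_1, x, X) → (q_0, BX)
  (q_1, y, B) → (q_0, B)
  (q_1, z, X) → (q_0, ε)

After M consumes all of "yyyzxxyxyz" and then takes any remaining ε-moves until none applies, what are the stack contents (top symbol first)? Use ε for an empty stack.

BBBBXXZ

(q_0, yyyzxxyxyz, Z)
  read y, top Z: go to q_0, push XZ → (q_0, yyzxxyxyz, XZ)
  read y, top X: go to q_0, push XX → (q_0, yzxxyxyz, XXZ)
  read y, top X: go to q_0, push XX → (q_0, zxxyxyz, XXXZ)
  read z, top X: go to q_1, push ε → (q_1, xxyxyz, XXZ)
  read x, top X: go to q_0, push BX → (q_0, xyxyz, BXXZ)
  read x, top B: go to q_1, push BB → (q_1, yxyz, BBXXZ)
  read y, top B: go to q_0, push B → (q_0, xyz, BBXXZ)
  read x, top B: go to q_1, push BB → (q_1, yz, BBBXXZ)
  read y, top B: go to q_0, push B → (q_0, z, BBBXXZ)
  read z, top B: go to q_0, push BB → (q_0, ε, BBBBXXZ)
All input consumed in state q_0 with stack BBBBXXZ.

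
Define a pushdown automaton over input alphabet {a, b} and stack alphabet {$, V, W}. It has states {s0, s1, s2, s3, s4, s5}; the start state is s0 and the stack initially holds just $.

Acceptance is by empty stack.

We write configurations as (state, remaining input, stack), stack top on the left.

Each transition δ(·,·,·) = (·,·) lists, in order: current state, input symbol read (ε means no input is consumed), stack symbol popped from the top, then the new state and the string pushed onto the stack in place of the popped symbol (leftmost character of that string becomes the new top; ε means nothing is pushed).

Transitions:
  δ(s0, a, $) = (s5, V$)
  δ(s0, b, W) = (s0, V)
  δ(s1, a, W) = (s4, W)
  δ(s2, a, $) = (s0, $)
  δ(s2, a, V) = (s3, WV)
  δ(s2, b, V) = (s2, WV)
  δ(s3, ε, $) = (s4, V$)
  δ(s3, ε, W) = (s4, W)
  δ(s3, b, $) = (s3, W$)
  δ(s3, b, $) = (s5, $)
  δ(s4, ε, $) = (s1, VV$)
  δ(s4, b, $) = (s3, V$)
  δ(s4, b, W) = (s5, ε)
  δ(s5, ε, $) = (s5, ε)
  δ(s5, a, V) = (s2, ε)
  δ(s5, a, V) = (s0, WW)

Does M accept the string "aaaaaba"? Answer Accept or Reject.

Reject

No computation consumes all input and empties the stack.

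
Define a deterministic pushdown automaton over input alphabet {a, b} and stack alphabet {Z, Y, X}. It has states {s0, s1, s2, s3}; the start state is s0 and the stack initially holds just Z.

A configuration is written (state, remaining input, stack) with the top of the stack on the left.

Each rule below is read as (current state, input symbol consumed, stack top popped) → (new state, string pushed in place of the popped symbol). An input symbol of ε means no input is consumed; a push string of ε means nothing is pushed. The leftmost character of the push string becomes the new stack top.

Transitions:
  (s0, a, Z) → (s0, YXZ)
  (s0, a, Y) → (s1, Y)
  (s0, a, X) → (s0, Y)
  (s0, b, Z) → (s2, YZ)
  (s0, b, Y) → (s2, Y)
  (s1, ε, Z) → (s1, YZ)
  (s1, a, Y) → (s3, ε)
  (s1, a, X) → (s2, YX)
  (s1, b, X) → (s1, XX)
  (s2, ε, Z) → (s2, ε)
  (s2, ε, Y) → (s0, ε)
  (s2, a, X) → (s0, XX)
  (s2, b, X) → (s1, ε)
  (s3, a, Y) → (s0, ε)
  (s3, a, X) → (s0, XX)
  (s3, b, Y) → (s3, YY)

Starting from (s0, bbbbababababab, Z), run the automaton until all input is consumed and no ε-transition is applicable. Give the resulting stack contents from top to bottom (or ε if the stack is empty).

(s0, bbbbababababab, Z) ⊢ (s2, bbbababababab, YZ) ⊢ (s0, bbbababababab, Z) ⊢ (s2, bbababababab, YZ) ⊢ (s0, bbababababab, Z) ⊢ (s2, bababababab, YZ) ⊢ (s0, bababababab, Z) ⊢ (s2, ababababab, YZ) ⊢ (s0, ababababab, Z) ⊢ (s0, babababab, YXZ) ⊢ (s2, abababab, YXZ) ⊢ (s0, abababab, XZ) ⊢ (s0, bababab, YZ) ⊢ (s2, ababab, YZ) ⊢ (s0, ababab, Z) ⊢ (s0, babab, YXZ) ⊢ (s2, abab, YXZ) ⊢ (s0, abab, XZ) ⊢ (s0, bab, YZ) ⊢ (s2, ab, YZ) ⊢ (s0, ab, Z) ⊢ (s0, b, YXZ) ⊢ (s2, ε, YXZ) ⊢ (s0, ε, XZ)
All input consumed in state s0 with stack XZ.

XZ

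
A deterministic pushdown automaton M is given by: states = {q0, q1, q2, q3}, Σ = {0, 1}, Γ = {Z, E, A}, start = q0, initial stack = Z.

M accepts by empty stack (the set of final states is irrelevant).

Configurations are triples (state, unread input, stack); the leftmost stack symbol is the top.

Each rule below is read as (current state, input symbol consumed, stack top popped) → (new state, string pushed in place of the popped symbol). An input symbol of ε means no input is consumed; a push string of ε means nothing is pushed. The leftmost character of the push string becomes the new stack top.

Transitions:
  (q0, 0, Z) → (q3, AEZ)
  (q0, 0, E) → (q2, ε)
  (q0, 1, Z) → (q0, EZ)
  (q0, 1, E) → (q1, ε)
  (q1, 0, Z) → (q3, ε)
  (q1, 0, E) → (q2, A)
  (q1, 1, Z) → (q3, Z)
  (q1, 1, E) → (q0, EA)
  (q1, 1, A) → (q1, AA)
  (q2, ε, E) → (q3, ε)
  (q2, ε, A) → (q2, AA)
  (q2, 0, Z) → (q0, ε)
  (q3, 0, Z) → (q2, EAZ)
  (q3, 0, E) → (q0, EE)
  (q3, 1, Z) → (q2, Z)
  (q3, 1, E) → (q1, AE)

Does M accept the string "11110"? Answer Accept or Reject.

(q0, 11110, Z) ⊢ (q0, 1110, EZ) ⊢ (q1, 110, Z) ⊢ (q3, 10, Z) ⊢ (q2, 0, Z) ⊢ (q0, ε, ε)
All input consumed and the stack is empty.

Accept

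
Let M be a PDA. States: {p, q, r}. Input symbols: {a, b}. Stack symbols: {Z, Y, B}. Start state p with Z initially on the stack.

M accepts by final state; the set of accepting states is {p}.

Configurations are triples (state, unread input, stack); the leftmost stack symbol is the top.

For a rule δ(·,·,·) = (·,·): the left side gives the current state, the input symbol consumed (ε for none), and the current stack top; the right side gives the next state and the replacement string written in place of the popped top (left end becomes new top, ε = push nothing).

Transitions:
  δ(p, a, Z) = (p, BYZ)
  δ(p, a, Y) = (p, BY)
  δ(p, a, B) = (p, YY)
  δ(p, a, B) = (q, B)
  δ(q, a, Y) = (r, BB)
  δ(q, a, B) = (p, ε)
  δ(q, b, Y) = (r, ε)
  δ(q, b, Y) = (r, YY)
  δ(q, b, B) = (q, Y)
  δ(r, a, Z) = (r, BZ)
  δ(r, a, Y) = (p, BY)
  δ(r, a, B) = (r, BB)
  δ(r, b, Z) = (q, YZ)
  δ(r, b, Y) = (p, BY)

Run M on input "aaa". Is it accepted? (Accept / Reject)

One accepting computation: (p, aaa, Z) ⊢ (p, aa, BYZ) ⊢ (p, a, YYYZ) ⊢ (p, ε, BYYYZ)
All input consumed and state p ∈ F.

Accept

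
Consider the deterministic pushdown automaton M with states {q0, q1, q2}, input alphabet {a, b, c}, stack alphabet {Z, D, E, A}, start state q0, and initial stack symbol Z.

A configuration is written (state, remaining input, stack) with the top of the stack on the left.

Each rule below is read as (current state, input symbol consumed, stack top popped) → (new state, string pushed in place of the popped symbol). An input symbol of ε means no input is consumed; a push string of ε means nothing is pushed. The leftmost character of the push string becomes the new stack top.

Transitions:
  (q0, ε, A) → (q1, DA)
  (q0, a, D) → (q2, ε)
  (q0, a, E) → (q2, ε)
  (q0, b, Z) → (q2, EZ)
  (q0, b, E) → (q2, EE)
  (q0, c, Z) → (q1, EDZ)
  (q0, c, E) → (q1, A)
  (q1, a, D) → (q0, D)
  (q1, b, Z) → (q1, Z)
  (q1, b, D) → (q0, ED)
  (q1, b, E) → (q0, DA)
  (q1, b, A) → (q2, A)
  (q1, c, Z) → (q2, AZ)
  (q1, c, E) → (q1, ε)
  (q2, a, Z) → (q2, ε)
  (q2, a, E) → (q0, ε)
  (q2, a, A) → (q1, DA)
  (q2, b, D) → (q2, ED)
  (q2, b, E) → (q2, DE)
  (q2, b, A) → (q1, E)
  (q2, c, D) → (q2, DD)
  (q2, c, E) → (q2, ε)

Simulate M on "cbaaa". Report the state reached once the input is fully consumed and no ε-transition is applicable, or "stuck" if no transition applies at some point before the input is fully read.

(q0, cbaaa, Z)
  read c, top Z: go to q1, push EDZ → (q1, baaa, EDZ)
  read b, top E: go to q0, push DA → (q0, aaa, DADZ)
  read a, top D: go to q2, push ε → (q2, aa, ADZ)
  read a, top A: go to q1, push DA → (q1, a, DADZ)
  read a, top D: go to q0, push D → (q0, ε, DADZ)
All input consumed; M is in state q0.

q0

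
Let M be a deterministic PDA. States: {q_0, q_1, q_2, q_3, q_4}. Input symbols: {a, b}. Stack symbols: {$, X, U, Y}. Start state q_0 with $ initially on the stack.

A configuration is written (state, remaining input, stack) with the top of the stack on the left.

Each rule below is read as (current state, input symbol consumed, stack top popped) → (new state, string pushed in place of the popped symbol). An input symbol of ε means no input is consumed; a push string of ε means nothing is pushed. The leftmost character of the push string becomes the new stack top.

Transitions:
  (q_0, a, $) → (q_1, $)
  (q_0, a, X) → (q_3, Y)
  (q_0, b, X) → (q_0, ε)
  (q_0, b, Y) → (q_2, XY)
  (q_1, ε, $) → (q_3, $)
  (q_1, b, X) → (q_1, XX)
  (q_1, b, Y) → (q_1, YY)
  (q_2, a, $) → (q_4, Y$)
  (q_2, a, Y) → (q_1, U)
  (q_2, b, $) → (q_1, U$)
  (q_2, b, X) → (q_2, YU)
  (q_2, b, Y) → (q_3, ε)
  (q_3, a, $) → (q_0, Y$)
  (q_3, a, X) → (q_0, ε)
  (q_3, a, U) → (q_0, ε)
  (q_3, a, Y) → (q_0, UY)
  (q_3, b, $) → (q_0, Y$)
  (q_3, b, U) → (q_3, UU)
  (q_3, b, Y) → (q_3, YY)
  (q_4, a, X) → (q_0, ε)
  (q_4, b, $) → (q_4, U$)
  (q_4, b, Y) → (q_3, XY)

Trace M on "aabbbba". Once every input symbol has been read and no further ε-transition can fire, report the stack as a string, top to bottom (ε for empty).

UY$

(q_0, aabbbba, $)
  read a, top $: go to q_1, push $ → (q_1, abbbba, $)
  ε-move, top $: go to q_3, push $ → (q_3, abbbba, $)
  read a, top $: go to q_0, push Y$ → (q_0, bbbba, Y$)
  read b, top Y: go to q_2, push XY → (q_2, bbba, XY$)
  read b, top X: go to q_2, push YU → (q_2, bba, YUY$)
  read b, top Y: go to q_3, push ε → (q_3, ba, UY$)
  read b, top U: go to q_3, push UU → (q_3, a, UUY$)
  read a, top U: go to q_0, push ε → (q_0, ε, UY$)
All input consumed in state q_0 with stack UY$.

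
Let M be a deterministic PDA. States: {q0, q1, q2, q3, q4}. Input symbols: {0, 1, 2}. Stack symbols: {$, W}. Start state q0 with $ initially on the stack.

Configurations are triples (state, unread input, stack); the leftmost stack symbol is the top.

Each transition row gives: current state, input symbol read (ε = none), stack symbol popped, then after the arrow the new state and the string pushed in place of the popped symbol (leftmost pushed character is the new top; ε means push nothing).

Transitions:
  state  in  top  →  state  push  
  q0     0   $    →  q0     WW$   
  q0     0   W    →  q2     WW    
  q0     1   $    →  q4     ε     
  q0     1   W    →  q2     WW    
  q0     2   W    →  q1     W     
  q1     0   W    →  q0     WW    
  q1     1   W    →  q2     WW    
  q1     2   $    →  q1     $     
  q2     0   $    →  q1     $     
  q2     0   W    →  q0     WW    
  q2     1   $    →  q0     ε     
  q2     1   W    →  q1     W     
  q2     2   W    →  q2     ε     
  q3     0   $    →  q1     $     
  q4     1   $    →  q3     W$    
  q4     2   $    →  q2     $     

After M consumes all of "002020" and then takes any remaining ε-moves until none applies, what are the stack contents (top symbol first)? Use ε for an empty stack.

(q0, 002020, $) ⊢ (q0, 02020, WW$) ⊢ (q2, 2020, WWW$) ⊢ (q2, 020, WW$) ⊢ (q0, 20, WWW$) ⊢ (q1, 0, WWW$) ⊢ (q0, ε, WWWW$)
All input consumed in state q0 with stack WWWW$.

WWWW$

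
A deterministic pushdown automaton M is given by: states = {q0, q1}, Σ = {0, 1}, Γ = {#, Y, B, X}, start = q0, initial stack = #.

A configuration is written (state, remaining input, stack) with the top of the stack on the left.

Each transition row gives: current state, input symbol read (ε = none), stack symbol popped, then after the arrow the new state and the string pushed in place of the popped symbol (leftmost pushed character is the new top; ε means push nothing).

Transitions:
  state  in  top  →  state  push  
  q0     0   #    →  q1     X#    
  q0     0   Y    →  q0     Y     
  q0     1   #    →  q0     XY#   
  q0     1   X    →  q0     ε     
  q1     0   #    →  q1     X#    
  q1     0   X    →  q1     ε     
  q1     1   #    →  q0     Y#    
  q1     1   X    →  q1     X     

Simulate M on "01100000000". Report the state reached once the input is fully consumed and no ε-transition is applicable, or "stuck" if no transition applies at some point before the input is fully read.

q1

(q0, 01100000000, #)
  read 0, top #: go to q1, push X# → (q1, 1100000000, X#)
  read 1, top X: go to q1, push X → (q1, 100000000, X#)
  read 1, top X: go to q1, push X → (q1, 00000000, X#)
  read 0, top X: go to q1, push ε → (q1, 0000000, #)
  read 0, top #: go to q1, push X# → (q1, 000000, X#)
  read 0, top X: go to q1, push ε → (q1, 00000, #)
  read 0, top #: go to q1, push X# → (q1, 0000, X#)
  read 0, top X: go to q1, push ε → (q1, 000, #)
  read 0, top #: go to q1, push X# → (q1, 00, X#)
  read 0, top X: go to q1, push ε → (q1, 0, #)
  read 0, top #: go to q1, push X# → (q1, ε, X#)
All input consumed; M is in state q1.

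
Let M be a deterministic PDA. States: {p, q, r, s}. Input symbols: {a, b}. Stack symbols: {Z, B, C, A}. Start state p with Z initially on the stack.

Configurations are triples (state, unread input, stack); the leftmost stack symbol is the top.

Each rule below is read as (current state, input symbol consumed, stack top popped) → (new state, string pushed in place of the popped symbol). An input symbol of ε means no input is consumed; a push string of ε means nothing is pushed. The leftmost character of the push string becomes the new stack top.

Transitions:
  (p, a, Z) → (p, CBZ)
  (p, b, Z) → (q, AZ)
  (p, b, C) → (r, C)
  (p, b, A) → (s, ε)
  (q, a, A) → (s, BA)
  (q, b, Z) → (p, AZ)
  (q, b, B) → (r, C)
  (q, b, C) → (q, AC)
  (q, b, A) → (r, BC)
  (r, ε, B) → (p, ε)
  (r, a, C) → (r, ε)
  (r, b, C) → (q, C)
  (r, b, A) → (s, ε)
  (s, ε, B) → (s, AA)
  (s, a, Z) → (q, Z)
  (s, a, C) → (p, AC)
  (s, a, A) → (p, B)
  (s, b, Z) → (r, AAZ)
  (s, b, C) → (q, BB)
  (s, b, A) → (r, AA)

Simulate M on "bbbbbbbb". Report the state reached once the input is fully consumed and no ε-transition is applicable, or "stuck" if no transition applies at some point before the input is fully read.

(p, bbbbbbbb, Z)
  read b, top Z: go to q, push AZ → (q, bbbbbbb, AZ)
  read b, top A: go to r, push BC → (r, bbbbbb, BCZ)
  ε-move, top B: go to p, push ε → (p, bbbbbb, CZ)
  read b, top C: go to r, push C → (r, bbbbb, CZ)
  read b, top C: go to q, push C → (q, bbbb, CZ)
  read b, top C: go to q, push AC → (q, bbb, ACZ)
  read b, top A: go to r, push BC → (r, bb, BCCZ)
  ε-move, top B: go to p, push ε → (p, bb, CCZ)
  read b, top C: go to r, push C → (r, b, CCZ)
  read b, top C: go to q, push C → (q, ε, CCZ)
All input consumed; M is in state q.

q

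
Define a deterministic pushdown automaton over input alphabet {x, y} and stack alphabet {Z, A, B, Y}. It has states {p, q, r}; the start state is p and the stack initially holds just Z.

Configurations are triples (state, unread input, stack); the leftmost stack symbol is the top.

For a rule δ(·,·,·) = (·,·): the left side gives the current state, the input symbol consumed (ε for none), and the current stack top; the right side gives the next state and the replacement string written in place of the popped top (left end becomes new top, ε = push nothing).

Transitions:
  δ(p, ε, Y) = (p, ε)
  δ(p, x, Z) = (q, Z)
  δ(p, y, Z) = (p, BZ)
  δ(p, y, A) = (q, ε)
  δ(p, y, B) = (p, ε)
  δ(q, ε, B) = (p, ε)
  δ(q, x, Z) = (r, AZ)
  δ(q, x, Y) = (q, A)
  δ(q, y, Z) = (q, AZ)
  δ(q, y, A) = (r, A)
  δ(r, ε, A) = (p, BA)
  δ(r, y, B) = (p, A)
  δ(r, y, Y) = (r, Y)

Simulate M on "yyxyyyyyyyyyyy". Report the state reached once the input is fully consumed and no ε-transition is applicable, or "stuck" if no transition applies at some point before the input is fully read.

p

(p, yyxyyyyyyyyyyy, Z)
  read y, top Z: go to p, push BZ → (p, yxyyyyyyyyyyy, BZ)
  read y, top B: go to p, push ε → (p, xyyyyyyyyyyy, Z)
  read x, top Z: go to q, push Z → (q, yyyyyyyyyyy, Z)
  read y, top Z: go to q, push AZ → (q, yyyyyyyyyy, AZ)
  read y, top A: go to r, push A → (r, yyyyyyyyy, AZ)
  ε-move, top A: go to p, push BA → (p, yyyyyyyyy, BAZ)
  read y, top B: go to p, push ε → (p, yyyyyyyy, AZ)
  read y, top A: go to q, push ε → (q, yyyyyyy, Z)
  read y, top Z: go to q, push AZ → (q, yyyyyy, AZ)
  read y, top A: go to r, push A → (r, yyyyy, AZ)
  ε-move, top A: go to p, push BA → (p, yyyyy, BAZ)
  read y, top B: go to p, push ε → (p, yyyy, AZ)
  read y, top A: go to q, push ε → (q, yyy, Z)
  read y, top Z: go to q, push AZ → (q, yy, AZ)
  read y, top A: go to r, push A → (r, y, AZ)
  ε-move, top A: go to p, push BA → (p, y, BAZ)
  read y, top B: go to p, push ε → (p, ε, AZ)
All input consumed; M is in state p.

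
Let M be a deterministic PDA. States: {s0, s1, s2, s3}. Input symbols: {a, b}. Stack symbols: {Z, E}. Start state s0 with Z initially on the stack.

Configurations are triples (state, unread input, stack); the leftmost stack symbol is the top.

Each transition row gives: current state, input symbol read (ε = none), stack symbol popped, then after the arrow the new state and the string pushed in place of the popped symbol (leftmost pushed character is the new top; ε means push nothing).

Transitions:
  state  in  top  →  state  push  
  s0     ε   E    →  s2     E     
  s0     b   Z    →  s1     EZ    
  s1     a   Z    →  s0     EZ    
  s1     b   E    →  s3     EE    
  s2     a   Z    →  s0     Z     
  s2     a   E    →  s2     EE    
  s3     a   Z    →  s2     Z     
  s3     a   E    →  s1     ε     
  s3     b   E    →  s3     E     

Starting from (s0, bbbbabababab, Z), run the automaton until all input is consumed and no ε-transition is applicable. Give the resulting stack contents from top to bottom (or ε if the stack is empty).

(s0, bbbbabababab, Z) ⊢ (s1, bbbabababab, EZ) ⊢ (s3, bbabababab, EEZ) ⊢ (s3, babababab, EEZ) ⊢ (s3, abababab, EEZ) ⊢ (s1, bababab, EZ) ⊢ (s3, ababab, EEZ) ⊢ (s1, babab, EZ) ⊢ (s3, abab, EEZ) ⊢ (s1, bab, EZ) ⊢ (s3, ab, EEZ) ⊢ (s1, b, EZ) ⊢ (s3, ε, EEZ)
All input consumed in state s3 with stack EEZ.

EEZ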